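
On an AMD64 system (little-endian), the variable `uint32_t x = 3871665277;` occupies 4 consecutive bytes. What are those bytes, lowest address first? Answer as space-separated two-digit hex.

3871665277 in hexadecimal, padded to 32 bits, is 0xE6C4EC7D.
Split into bytes (most-significant first): E6 C4 EC 7D.
In little-endian order the low byte comes first in memory.
So at ascending addresses the bytes are 7D EC C4 E6.

7D EC C4 E6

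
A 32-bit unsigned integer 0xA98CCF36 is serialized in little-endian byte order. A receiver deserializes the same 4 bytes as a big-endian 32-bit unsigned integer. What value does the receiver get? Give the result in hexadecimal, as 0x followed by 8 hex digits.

Stored little-endian, the bytes at ascending addresses are 36 CF 8C A9.
Read back as big-endian, the last byte is least significant, giving 0x36CF8CA9.

0x36CF8CA9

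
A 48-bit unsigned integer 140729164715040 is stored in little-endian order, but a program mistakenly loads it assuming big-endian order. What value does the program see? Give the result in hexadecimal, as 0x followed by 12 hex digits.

140729164715040 in 48-bit hexadecimal is 0x7FFE0FDF5420.
Stored little-endian, the bytes at ascending addresses are 20 54 DF 0F FE 7F.
Read back as big-endian, the last byte is least significant, giving 0x2054DF0FFE7F.

0x2054DF0FFE7F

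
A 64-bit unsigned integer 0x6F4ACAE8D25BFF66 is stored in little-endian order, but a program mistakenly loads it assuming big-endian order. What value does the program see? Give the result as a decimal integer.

Stored little-endian, the bytes at ascending addresses are 66 FF 5B D2 E8 CA 4A 6F.
Read back as big-endian, the last byte is least significant, giving 0x66FF5BD2E8CA4A6F.
0x66FF5BD2E8CA4A6F = 7421751672336697967.

7421751672336697967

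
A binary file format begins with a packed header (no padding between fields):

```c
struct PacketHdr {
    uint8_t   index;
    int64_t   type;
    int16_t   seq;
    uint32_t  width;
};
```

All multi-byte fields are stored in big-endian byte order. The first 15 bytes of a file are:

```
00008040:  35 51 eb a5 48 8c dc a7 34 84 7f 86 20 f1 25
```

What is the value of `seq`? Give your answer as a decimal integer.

-31617

`seq` follows `index` (1 B), `type` (8 B), so it starts at offset 1 + 8 = 9 and occupies 2 bytes.
Bytes at offsets 9..10: 84 7F.
Big-endian stores the most-significant byte at the lowest address.
The bytes are already most-significant first: 0x847F.
Top bit is set, so as a signed 16-bit value this is 0x847F − 2^16 = -31617.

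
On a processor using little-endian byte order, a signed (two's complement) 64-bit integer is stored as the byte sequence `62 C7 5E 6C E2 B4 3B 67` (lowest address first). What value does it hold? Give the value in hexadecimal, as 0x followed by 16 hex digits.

0x673BB4E26C5EC762

Little-endian stores the least-significant byte at the lowest address.
Reassemble most-significant byte first: 67 3B B4 E2 6C 5E C7 62 → 0x673BB4E26C5EC762.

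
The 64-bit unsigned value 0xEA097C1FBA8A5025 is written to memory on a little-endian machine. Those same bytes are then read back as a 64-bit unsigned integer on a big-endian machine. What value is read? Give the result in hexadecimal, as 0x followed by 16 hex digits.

Stored little-endian, the bytes at ascending addresses are 25 50 8A BA 1F 7C 09 EA.
Read back as big-endian, the last byte is least significant, giving 0x25508ABA1F7C09EA.

0x25508ABA1F7C09EA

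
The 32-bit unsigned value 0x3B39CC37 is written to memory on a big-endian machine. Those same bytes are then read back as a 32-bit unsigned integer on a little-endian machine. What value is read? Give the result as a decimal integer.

Stored big-endian, the bytes at ascending addresses are 3B 39 CC 37.
Read back as little-endian, the first byte is least significant, giving 0x37CC393B.
0x37CC393B = 936130875.

936130875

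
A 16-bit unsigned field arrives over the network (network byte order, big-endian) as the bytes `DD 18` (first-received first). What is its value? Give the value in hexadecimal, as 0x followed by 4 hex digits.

In big-endian order the high byte comes first in memory.
The bytes are already most-significant first: 0xDD18.

0xDD18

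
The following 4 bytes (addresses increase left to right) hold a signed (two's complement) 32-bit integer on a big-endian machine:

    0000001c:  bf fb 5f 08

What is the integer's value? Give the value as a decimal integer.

-1074045176

Big-endian stores the most-significant byte at the lowest address.
The bytes are already most-significant first: 0xBFFB5F08.
Top bit is set, so as a signed 32-bit value this is 0xBFFB5F08 − 2^32 = -1074045176.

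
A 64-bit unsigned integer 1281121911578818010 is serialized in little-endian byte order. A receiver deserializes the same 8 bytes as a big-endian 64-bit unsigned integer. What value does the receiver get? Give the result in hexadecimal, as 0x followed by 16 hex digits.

0xDAF59F459775C711

1281121911578818010 in 64-bit hexadecimal is 0x11C77597459FF5DA.
Stored little-endian, the bytes at ascending addresses are DA F5 9F 45 97 75 C7 11.
Read back as big-endian, the last byte is least significant, giving 0xDAF59F459775C711.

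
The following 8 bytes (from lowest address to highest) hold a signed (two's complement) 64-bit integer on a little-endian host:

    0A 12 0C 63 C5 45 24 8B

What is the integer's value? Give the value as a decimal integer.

-8420528689203375606

Little-endian: lowest address holds the least-significant byte.
Reassemble most-significant byte first: 8B 24 45 C5 63 0C 12 0A → 0x8B2445C5630C120A.
Top bit is set, so as a signed 64-bit value this is 0x8B2445C5630C120A − 2^64 = -8420528689203375606.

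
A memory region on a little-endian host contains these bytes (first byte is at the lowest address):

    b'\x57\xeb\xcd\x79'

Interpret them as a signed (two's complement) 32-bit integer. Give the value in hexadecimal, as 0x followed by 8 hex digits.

Little-endian: lowest address holds the least-significant byte.
Reassemble most-significant byte first: 79 CD EB 57 → 0x79CDEB57.

0x79CDEB57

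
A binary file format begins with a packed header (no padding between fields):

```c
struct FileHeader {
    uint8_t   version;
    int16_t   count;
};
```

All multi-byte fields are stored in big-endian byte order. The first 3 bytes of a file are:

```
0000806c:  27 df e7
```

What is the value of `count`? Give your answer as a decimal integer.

-8217

`count` follows `version` (1 byte), so it starts at byte offset 1 and occupies 2 bytes.
Bytes at offsets 1..2: DF E7.
Big-endian stores the most-significant byte at the lowest address.
The bytes are already most-significant first: 0xDFE7.
Top bit is set, so as a signed 16-bit value this is 0xDFE7 − 2^16 = -8217.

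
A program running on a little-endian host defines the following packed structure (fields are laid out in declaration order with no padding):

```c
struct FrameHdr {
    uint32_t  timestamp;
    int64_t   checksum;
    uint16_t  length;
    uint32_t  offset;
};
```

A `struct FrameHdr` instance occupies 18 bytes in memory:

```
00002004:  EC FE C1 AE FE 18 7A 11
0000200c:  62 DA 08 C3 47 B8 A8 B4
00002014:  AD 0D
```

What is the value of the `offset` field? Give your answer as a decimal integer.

`offset` follows `timestamp` (4 B), `checksum` (8 B), `length` (2 B), so it starts at offset 4 + 8 + 2 = 14 and occupies 4 bytes.
Bytes at offsets 14..17: A8 B4 AD 0D.
Little-endian: lowest address holds the least-significant byte.
Reassemble most-significant byte first: 0D AD B4 A8 → 0x0DADB4A8.
0x0DADB4A8 = 229487784.

229487784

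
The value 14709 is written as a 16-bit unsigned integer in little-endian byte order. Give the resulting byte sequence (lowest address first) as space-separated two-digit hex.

14709 in hexadecimal, padded to 16 bits, is 0x3975.
Split into bytes (most-significant first): 39 75.
Little-endian stores the least-significant byte at the lowest address.
So at ascending addresses the bytes are 75 39.

75 39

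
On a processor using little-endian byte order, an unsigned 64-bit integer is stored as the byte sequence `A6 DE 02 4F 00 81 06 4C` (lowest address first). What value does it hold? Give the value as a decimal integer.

In little-endian order the low byte comes first in memory.
Reassemble most-significant byte first: 4C 06 81 00 4F 02 DE A6 → 0x4C0681004F02DEA6.
0x4C0681004F02DEA6 = 5478207835068358310.

5478207835068358310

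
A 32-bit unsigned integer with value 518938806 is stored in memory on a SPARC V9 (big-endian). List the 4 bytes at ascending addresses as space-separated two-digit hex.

518938806 in hexadecimal, padded to 32 bits, is 0x1EEE60B6.
Split into bytes (most-significant first): 1E EE 60 B6.
Big-endian stores the most-significant byte at the lowest address.
So the memory order matches the most-significant-first order: 1E EE 60 B6.

1E EE 60 B6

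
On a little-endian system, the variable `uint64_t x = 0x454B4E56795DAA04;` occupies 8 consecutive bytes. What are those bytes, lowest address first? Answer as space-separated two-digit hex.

Split into bytes (most-significant first): 45 4B 4E 56 79 5D AA 04.
Little-endian: lowest address holds the least-significant byte.
So at ascending addresses the bytes are 04 AA 5D 79 56 4E 4B 45.

04 AA 5D 79 56 4E 4B 45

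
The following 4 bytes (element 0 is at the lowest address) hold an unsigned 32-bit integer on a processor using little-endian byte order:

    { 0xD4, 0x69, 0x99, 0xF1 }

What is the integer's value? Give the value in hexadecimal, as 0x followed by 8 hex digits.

Little-endian stores the least-significant byte at the lowest address.
Reassemble most-significant byte first: F1 99 69 D4 → 0xF19969D4.

0xF19969D4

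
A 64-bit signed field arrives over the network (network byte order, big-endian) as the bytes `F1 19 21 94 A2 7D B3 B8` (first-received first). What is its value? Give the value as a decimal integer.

Big-endian: lowest address holds the most-significant byte.
The bytes are already most-significant first: 0xF1192194A27DB3B8.
Top bit is set, so as a signed 64-bit value this is 0xF1192194A27DB3B8 − 2^64 = -1073790113886129224.

-1073790113886129224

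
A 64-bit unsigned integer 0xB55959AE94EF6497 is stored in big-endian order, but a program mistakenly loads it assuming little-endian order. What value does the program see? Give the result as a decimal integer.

Stored big-endian, the bytes at ascending addresses are B5 59 59 AE 94 EF 64 97.
Read back as little-endian, the first byte is least significant, giving 0x9764EF94AE5959B5.
0x9764EF94AE5959B5 = 10909107619257473461.

10909107619257473461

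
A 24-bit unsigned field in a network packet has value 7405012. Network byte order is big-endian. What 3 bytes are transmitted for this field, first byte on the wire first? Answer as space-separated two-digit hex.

70 FD D4

7405012 in hexadecimal, padded to 24 bits, is 0x70FDD4.
Split into bytes (most-significant first): 70 FD D4.
Big-endian: lowest address holds the most-significant byte.
So the memory order matches the most-significant-first order: 70 FD D4.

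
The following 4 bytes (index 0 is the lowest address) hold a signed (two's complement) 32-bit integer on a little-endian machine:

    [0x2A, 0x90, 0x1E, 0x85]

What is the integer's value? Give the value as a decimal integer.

-2061594582

Little-endian stores the least-significant byte at the lowest address.
Reassemble most-significant byte first: 85 1E 90 2A → 0x851E902A.
Top bit is set, so as a signed 32-bit value this is 0x851E902A − 2^32 = -2061594582.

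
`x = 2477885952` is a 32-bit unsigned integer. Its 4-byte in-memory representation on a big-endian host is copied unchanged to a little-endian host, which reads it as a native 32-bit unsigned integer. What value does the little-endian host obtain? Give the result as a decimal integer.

2477885952 in 32-bit hexadecimal is 0x93B18A00.
Stored big-endian, the bytes at ascending addresses are 93 B1 8A 00.
Read back as little-endian, the first byte is least significant, giving 0x008AB193.
0x008AB193 = 9089427.

9089427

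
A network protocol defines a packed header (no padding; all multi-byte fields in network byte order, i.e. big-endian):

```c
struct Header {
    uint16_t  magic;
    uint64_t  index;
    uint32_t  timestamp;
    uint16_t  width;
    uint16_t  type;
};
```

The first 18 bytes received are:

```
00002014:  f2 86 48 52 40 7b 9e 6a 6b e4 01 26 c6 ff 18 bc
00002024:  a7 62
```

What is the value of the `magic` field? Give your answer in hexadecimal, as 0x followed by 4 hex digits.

`magic` is the first field, at byte offset 0, occupying 2 bytes.
Bytes at offsets 0..1: F2 86.
Big-endian stores the most-significant byte at the lowest address.
The bytes are already most-significant first: 0xF286.

0xF286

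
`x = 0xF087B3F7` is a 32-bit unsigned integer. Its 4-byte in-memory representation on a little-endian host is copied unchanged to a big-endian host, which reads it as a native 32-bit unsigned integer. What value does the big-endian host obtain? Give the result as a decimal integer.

Stored little-endian, the bytes at ascending addresses are F7 B3 87 F0.
Read back as big-endian, the last byte is least significant, giving 0xF7B387F0.
0xF7B387F0 = 4155738096.

4155738096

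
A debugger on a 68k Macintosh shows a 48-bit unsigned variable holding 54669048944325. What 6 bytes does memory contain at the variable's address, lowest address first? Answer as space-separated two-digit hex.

54669048944325 in hexadecimal, padded to 48 bits, is 0x31B8A13E16C5.
Split into bytes (most-significant first): 31 B8 A1 3E 16 C5.
Big-endian: lowest address holds the most-significant byte.
So the memory order matches the most-significant-first order: 31 B8 A1 3E 16 C5.

31 B8 A1 3E 16 C5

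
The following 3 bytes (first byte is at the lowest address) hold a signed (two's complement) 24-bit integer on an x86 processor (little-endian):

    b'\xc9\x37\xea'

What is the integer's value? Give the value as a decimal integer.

In little-endian order the low byte comes first in memory.
Reassemble most-significant byte first: EA 37 C9 → 0xEA37C9.
Top bit is set, so as a signed 24-bit value this is 0xEA37C9 − 2^24 = -1427511.

-1427511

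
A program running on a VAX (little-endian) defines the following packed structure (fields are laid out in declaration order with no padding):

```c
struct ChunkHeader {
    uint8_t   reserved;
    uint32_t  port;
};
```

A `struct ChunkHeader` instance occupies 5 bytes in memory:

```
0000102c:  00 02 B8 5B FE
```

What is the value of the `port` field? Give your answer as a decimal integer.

`port` follows `reserved` (1 byte), so it starts at byte offset 1 and occupies 4 bytes.
Bytes at offsets 1..4: 02 B8 5B FE.
Little-endian: lowest address holds the least-significant byte.
Reassemble most-significant byte first: FE 5B B8 02 → 0xFE5BB802.
0xFE5BB802 = 4267423746.

4267423746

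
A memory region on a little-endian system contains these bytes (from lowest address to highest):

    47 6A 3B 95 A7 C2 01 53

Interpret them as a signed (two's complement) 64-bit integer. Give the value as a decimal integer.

Little-endian stores the least-significant byte at the lowest address.
Reassemble most-significant byte first: 53 01 C2 A7 95 3B 6A 47 → 0x5301C2A7953B6A47.
0x5301C2A7953B6A47 = 5981275805143755335.

5981275805143755335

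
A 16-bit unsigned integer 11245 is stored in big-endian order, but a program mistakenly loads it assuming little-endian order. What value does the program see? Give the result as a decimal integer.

60715

11245 in 16-bit hexadecimal is 0x2BED.
Stored big-endian, the bytes at ascending addresses are 2B ED.
Read back as little-endian, the first byte is least significant, giving 0xED2B.
0xED2B = 60715.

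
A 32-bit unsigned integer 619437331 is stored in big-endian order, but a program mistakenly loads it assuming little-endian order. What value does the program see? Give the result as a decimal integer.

619437331 in 32-bit hexadecimal is 0x24EBDD13.
Stored big-endian, the bytes at ascending addresses are 24 EB DD 13.
Read back as little-endian, the first byte is least significant, giving 0x13DDEB24.
0x13DDEB24 = 333310756.

333310756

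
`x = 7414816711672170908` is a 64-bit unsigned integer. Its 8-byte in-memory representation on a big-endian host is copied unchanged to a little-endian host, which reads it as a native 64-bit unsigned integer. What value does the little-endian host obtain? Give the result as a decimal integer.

11279785943549666918

7414816711672170908 in 64-bit hexadecimal is 0x66E6B8838DD9899C.
Stored big-endian, the bytes at ascending addresses are 66 E6 B8 83 8D D9 89 9C.
Read back as little-endian, the first byte is least significant, giving 0x9C89D98D83B8E666.
0x9C89D98D83B8E666 = 11279785943549666918.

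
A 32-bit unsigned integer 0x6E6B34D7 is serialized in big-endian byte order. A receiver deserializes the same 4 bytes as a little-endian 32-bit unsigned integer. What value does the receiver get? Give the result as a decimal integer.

3610536814

Stored big-endian, the bytes at ascending addresses are 6E 6B 34 D7.
Read back as little-endian, the first byte is least significant, giving 0xD7346B6E.
0xD7346B6E = 3610536814.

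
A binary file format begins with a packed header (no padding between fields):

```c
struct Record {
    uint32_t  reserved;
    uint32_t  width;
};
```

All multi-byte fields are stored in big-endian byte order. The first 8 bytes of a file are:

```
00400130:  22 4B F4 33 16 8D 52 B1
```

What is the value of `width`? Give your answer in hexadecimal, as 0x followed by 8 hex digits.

0x168D52B1

`width` follows `reserved` (4 bytes), so it starts at byte offset 4 and occupies 4 bytes.
Bytes at offsets 4..7: 16 8D 52 B1.
Big-endian stores the most-significant byte at the lowest address.
The bytes are already most-significant first: 0x168D52B1.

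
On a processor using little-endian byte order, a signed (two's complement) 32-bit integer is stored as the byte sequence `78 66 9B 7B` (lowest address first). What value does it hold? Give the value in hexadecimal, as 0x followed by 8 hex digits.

0x7B9B6678

Little-endian: lowest address holds the least-significant byte.
Reassemble most-significant byte first: 7B 9B 66 78 → 0x7B9B6678.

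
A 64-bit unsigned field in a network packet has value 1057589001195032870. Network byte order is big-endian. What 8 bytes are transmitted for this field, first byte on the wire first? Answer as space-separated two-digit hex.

0E AD 4F 97 DE 97 11 26

1057589001195032870 in hexadecimal, padded to 64 bits, is 0x0EAD4F97DE971126.
Split into bytes (most-significant first): 0E AD 4F 97 DE 97 11 26.
Big-endian stores the most-significant byte at the lowest address.
So the memory order matches the most-significant-first order: 0E AD 4F 97 DE 97 11 26.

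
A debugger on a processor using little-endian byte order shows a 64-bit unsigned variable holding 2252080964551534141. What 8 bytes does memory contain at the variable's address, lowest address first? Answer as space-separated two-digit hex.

3D 66 83 89 B4 FF 40 1F

2252080964551534141 in hexadecimal, padded to 64 bits, is 0x1F40FFB48983663D.
Split into bytes (most-significant first): 1F 40 FF B4 89 83 66 3D.
Little-endian stores the least-significant byte at the lowest address.
So at ascending addresses the bytes are 3D 66 83 89 B4 FF 40 1F.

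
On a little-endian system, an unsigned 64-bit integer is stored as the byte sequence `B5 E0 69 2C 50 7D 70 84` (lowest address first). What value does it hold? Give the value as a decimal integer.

Little-endian stores the least-significant byte at the lowest address.
Reassemble most-significant byte first: 84 70 7D 50 2C 69 E0 B5 → 0x84707D502C69E0B5.
0x84707D502C69E0B5 = 9543265393694073013.

9543265393694073013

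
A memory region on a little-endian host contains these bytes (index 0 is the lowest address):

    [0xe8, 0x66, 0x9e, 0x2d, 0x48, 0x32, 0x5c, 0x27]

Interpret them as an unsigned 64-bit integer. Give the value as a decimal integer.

In little-endian order the low byte comes first in memory.
Reassemble most-significant byte first: 27 5C 32 48 2D 9E 66 E8 → 0x275C32482D9E66E8.
0x275C32482D9E66E8 = 2836197150920959720.

2836197150920959720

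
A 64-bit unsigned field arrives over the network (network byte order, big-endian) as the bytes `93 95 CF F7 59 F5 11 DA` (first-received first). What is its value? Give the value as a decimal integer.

Big-endian: lowest address holds the most-significant byte.
The bytes are already most-significant first: 0x9395CFF759F511DA.
0x9395CFF759F511DA = 10634634756378399194.

10634634756378399194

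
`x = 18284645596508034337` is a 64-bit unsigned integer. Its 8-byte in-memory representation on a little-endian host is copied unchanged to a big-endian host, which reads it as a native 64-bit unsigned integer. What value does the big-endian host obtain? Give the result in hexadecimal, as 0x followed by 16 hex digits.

0x2195C5374B1CC0FD

18284645596508034337 in 64-bit hexadecimal is 0xFDC01C4B37C59521.
Stored little-endian, the bytes at ascending addresses are 21 95 C5 37 4B 1C C0 FD.
Read back as big-endian, the last byte is least significant, giving 0x2195C5374B1CC0FD.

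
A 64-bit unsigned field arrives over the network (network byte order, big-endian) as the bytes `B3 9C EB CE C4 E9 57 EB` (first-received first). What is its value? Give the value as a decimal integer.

12942478702455379947

Big-endian: lowest address holds the most-significant byte.
The bytes are already most-significant first: 0xB39CEBCEC4E957EB.
0xB39CEBCEC4E957EB = 12942478702455379947.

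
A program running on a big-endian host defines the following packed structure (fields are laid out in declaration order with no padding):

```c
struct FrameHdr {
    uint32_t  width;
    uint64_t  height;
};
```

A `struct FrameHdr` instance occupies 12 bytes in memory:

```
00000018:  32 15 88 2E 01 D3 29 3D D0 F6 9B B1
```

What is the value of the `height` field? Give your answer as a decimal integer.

131494159599442865

`height` follows `width` (4 bytes), so it starts at byte offset 4 and occupies 8 bytes.
Bytes at offsets 4..11: 01 D3 29 3D D0 F6 9B B1.
Big-endian stores the most-significant byte at the lowest address.
The bytes are already most-significant first: 0x01D3293DD0F69BB1.
0x01D3293DD0F69BB1 = 131494159599442865.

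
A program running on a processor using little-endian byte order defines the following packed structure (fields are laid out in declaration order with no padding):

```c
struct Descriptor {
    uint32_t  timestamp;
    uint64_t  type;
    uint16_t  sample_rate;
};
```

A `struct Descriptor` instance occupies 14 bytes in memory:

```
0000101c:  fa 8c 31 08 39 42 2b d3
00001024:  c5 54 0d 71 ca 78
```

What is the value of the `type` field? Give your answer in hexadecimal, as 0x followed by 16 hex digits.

0x710D54C5D32B4239

`type` follows `timestamp` (4 bytes), so it starts at byte offset 4 and occupies 8 bytes.
Bytes at offsets 4..11: 39 42 2B D3 C5 54 0D 71.
In little-endian order the low byte comes first in memory.
Reassemble most-significant byte first: 71 0D 54 C5 D3 2B 42 39 → 0x710D54C5D32B4239.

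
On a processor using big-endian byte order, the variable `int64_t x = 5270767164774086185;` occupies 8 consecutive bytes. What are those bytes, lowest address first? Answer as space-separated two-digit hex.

49 25 86 CF 86 26 F6 29

5270767164774086185 in hexadecimal, padded to 64 bits, is 0x492586CF8626F629.
Split into bytes (most-significant first): 49 25 86 CF 86 26 F6 29.
Big-endian stores the most-significant byte at the lowest address.
So the memory order matches the most-significant-first order: 49 25 86 CF 86 26 F6 29.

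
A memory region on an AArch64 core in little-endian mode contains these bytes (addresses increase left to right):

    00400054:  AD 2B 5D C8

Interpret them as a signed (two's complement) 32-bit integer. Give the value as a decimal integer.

Little-endian: lowest address holds the least-significant byte.
Reassemble most-significant byte first: C8 5D 2B AD → 0xC85D2BAD.
Top bit is set, so as a signed 32-bit value this is 0xC85D2BAD − 2^32 = -933418067.

-933418067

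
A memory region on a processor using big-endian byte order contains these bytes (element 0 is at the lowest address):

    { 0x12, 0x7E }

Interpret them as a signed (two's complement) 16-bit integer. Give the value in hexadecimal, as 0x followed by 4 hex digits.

0x127E

Big-endian stores the most-significant byte at the lowest address.
The bytes are already most-significant first: 0x127E.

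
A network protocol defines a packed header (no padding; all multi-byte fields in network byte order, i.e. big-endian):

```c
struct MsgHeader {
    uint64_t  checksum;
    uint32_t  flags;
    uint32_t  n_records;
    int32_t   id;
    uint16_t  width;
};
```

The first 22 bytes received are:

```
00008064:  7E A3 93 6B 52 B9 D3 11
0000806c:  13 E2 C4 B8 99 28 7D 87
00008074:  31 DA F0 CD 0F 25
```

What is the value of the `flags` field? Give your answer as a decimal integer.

`flags` follows `checksum` (8 bytes), so it starts at byte offset 8 and occupies 4 bytes.
Bytes at offsets 8..11: 13 E2 C4 B8.
In big-endian order the high byte comes first in memory.
The bytes are already most-significant first: 0x13E2C4B8.
0x13E2C4B8 = 333628600.

333628600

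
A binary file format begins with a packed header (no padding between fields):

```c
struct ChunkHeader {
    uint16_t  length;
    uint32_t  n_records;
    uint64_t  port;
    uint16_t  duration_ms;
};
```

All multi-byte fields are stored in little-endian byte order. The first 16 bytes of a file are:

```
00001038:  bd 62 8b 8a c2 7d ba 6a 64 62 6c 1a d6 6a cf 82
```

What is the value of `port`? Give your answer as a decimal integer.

7698369665845979834

`port` follows `length` (2 B), `n_records` (4 B), so it starts at offset 2 + 4 = 6 and occupies 8 bytes.
Bytes at offsets 6..13: BA 6A 64 62 6C 1A D6 6A.
Little-endian stores the least-significant byte at the lowest address.
Reassemble most-significant byte first: 6A D6 1A 6C 62 64 6A BA → 0x6AD61A6C62646ABA.
0x6AD61A6C62646ABA = 7698369665845979834.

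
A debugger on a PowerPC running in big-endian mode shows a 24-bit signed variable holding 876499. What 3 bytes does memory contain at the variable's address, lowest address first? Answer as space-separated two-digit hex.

876499 in hexadecimal, padded to 24 bits, is 0x0D5FD3.
Split into bytes (most-significant first): 0D 5F D3.
Big-endian stores the most-significant byte at the lowest address.
So the memory order matches the most-significant-first order: 0D 5F D3.

0D 5F D3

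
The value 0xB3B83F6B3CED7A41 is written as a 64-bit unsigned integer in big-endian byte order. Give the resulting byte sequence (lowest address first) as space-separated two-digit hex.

Split into bytes (most-significant first): B3 B8 3F 6B 3C ED 7A 41.
Big-endian: lowest address holds the most-significant byte.
So the memory order matches the most-significant-first order: B3 B8 3F 6B 3C ED 7A 41.

B3 B8 3F 6B 3C ED 7A 41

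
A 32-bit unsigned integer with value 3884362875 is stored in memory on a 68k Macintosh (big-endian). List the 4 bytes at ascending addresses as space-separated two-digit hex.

3884362875 in hexadecimal, padded to 32 bits, is 0xE786AC7B.
Split into bytes (most-significant first): E7 86 AC 7B.
Big-endian stores the most-significant byte at the lowest address.
So the memory order matches the most-significant-first order: E7 86 AC 7B.

E7 86 AC 7B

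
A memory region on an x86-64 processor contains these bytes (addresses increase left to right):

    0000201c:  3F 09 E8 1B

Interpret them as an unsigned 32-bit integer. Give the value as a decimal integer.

In little-endian order the low byte comes first in memory.
Reassemble most-significant byte first: 1B E8 09 3F → 0x1BE8093F.
0x1BE8093F = 468191551.

468191551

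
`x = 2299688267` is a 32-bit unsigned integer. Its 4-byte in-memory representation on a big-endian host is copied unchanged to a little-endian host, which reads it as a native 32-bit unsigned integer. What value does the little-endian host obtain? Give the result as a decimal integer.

2299688267 in 32-bit hexadecimal is 0x8912754B.
Stored big-endian, the bytes at ascending addresses are 89 12 75 4B.
Read back as little-endian, the first byte is least significant, giving 0x4B751289.
0x4B751289 = 1265963657.

1265963657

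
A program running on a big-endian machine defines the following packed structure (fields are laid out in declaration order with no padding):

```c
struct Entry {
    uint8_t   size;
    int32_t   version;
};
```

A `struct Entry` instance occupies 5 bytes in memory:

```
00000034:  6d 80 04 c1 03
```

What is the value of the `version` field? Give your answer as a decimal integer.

-2147172093

`version` follows `size` (1 byte), so it starts at byte offset 1 and occupies 4 bytes.
Bytes at offsets 1..4: 80 04 C1 03.
Big-endian: lowest address holds the most-significant byte.
The bytes are already most-significant first: 0x8004C103.
Top bit is set, so as a signed 32-bit value this is 0x8004C103 − 2^32 = -2147172093.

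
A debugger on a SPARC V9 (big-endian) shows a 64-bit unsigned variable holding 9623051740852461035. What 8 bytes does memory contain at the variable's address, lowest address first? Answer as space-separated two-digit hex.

9623051740852461035 in hexadecimal, padded to 64 bits, is 0x858BF292BCB71DEB.
Split into bytes (most-significant first): 85 8B F2 92 BC B7 1D EB.
Big-endian stores the most-significant byte at the lowest address.
So the memory order matches the most-significant-first order: 85 8B F2 92 BC B7 1D EB.

85 8B F2 92 BC B7 1D EB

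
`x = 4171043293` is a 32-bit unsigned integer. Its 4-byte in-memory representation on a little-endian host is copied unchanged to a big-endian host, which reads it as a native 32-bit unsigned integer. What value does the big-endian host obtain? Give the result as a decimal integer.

3708919288

4171043293 in 32-bit hexadecimal is 0xF89D11DD.
Stored little-endian, the bytes at ascending addresses are DD 11 9D F8.
Read back as big-endian, the last byte is least significant, giving 0xDD119DF8.
0xDD119DF8 = 3708919288.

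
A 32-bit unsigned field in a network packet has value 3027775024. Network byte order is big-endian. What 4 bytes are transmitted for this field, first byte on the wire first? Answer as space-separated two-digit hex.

3027775024 in hexadecimal, padded to 32 bits, is 0xB4782E30.
Split into bytes (most-significant first): B4 78 2E 30.
Big-endian: lowest address holds the most-significant byte.
So the memory order matches the most-significant-first order: B4 78 2E 30.

B4 78 2E 30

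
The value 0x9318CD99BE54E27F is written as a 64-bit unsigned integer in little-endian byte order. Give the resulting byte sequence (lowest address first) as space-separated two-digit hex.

7F E2 54 BE 99 CD 18 93

Split into bytes (most-significant first): 93 18 CD 99 BE 54 E2 7F.
In little-endian order the low byte comes first in memory.
So at ascending addresses the bytes are 7F E2 54 BE 99 CD 18 93.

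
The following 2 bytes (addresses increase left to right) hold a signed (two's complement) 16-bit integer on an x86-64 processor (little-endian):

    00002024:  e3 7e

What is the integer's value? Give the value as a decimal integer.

32483

Little-endian stores the least-significant byte at the lowest address.
Reassemble most-significant byte first: 7E E3 → 0x7EE3.
0x7EE3 = 32483.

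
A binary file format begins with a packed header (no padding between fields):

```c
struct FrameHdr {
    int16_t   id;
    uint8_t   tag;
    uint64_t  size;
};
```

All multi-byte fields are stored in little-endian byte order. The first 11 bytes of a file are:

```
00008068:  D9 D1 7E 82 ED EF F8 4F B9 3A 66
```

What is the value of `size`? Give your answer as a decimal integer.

`size` follows `id` (2 B), `tag` (1 B), so it starts at offset 2 + 1 = 3 and occupies 8 bytes.
Bytes at offsets 3..10: 82 ED EF F8 4F B9 3A 66.
In little-endian order the low byte comes first in memory.
Reassemble most-significant byte first: 66 3A B9 4F F8 EF ED 82 → 0x663AB94FF8EFED82.
0x663AB94FF8EFED82 = 7366403893647895938.

7366403893647895938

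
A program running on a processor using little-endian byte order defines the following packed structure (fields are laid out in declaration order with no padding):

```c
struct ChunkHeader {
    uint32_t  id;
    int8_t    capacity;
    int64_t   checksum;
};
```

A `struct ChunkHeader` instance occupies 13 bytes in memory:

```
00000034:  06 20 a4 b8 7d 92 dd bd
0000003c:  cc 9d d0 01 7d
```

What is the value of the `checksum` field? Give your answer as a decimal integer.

`checksum` follows `id` (4 B), `capacity` (1 B), so it starts at offset 4 + 1 = 5 and occupies 8 bytes.
Bytes at offsets 5..12: 92 DD BD CC 9D D0 01 7D.
In little-endian order the low byte comes first in memory.
Reassemble most-significant byte first: 7D 01 D0 9D CC BD DD 92 → 0x7D01D09DCCBDDD92.
0x7D01D09DCCBDDD92 = 9007710105881140626.

9007710105881140626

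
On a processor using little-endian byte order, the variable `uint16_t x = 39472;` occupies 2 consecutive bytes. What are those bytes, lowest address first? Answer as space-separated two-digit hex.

39472 in hexadecimal, padded to 16 bits, is 0x9A30.
Split into bytes (most-significant first): 9A 30.
Little-endian: lowest address holds the least-significant byte.
So at ascending addresses the bytes are 30 9A.

30 9A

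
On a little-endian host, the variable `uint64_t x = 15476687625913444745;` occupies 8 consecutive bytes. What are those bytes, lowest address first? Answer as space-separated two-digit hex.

15476687625913444745 in hexadecimal, padded to 64 bits, is 0xD6C83D6592412989.
Split into bytes (most-significant first): D6 C8 3D 65 92 41 29 89.
Little-endian stores the least-significant byte at the lowest address.
So at ascending addresses the bytes are 89 29 41 92 65 3D C8 D6.

89 29 41 92 65 3D C8 D6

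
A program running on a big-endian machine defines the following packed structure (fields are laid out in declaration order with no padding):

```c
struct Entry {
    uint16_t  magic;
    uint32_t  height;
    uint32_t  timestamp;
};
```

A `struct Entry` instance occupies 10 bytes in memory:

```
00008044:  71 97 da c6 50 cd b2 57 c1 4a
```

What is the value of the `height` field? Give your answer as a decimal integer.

`height` follows `magic` (2 bytes), so it starts at byte offset 2 and occupies 4 bytes.
Bytes at offsets 2..5: DA C6 50 CD.
In big-endian order the high byte comes first in memory.
The bytes are already most-significant first: 0xDAC650CD.
0xDAC650CD = 3670429901.

3670429901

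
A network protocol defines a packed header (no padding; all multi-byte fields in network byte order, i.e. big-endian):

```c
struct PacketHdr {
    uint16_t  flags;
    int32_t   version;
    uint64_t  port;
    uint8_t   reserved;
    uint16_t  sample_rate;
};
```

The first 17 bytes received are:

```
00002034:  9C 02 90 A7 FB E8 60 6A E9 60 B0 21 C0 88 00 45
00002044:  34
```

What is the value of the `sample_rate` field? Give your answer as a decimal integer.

`sample_rate` follows `flags` (2 B), `version` (4 B), `port` (8 B), `reserved` (1 B), so it starts at offset 2 + 4 + 8 + 1 = 15 and occupies 2 bytes.
Bytes at offsets 15..16: 45 34.
Big-endian: lowest address holds the most-significant byte.
The bytes are already most-significant first: 0x4534.
0x4534 = 17716.

17716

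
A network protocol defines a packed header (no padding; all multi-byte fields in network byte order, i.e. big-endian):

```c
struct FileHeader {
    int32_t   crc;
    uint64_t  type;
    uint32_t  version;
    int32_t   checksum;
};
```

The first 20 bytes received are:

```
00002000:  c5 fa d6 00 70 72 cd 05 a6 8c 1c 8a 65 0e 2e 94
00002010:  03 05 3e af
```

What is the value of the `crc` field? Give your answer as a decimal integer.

-973416960

`crc` is the first field, at byte offset 0, occupying 4 bytes.
Bytes at offsets 0..3: C5 FA D6 00.
Big-endian: lowest address holds the most-significant byte.
The bytes are already most-significant first: 0xC5FAD600.
Top bit is set, so as a signed 32-bit value this is 0xC5FAD600 − 2^32 = -973416960.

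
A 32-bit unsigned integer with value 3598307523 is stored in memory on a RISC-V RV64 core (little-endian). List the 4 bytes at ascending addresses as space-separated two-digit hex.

3598307523 in hexadecimal, padded to 32 bits, is 0xD679D0C3.
Split into bytes (most-significant first): D6 79 D0 C3.
In little-endian order the low byte comes first in memory.
So at ascending addresses the bytes are C3 D0 79 D6.

C3 D0 79 D6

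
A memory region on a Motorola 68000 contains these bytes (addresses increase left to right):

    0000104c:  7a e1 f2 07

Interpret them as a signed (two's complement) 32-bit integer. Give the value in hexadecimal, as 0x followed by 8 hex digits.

0x7AE1F207

Big-endian stores the most-significant byte at the lowest address.
The bytes are already most-significant first: 0x7AE1F207.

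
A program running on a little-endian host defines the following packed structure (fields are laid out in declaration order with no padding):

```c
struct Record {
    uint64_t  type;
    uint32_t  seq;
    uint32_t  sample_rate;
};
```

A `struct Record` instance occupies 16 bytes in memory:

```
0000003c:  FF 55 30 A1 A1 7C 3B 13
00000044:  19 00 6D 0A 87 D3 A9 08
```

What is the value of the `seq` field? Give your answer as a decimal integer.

174915609

`seq` follows `type` (8 bytes), so it starts at byte offset 8 and occupies 4 bytes.
Bytes at offsets 8..11: 19 00 6D 0A.
Little-endian stores the least-significant byte at the lowest address.
Reassemble most-significant byte first: 0A 6D 00 19 → 0x0A6D0019.
0x0A6D0019 = 174915609.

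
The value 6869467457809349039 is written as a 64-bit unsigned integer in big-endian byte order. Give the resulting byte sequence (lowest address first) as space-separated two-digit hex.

5F 55 40 41 C2 D4 F9 AF

6869467457809349039 in hexadecimal, padded to 64 bits, is 0x5F554041C2D4F9AF.
Split into bytes (most-significant first): 5F 55 40 41 C2 D4 F9 AF.
Big-endian stores the most-significant byte at the lowest address.
So the memory order matches the most-significant-first order: 5F 55 40 41 C2 D4 F9 AF.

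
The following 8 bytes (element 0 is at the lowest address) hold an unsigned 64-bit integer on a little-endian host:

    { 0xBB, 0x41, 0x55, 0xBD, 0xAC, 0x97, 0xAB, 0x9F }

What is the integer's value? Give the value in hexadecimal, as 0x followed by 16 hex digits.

0x9FAB97ACBD5541BB

Little-endian: lowest address holds the least-significant byte.
Reassemble most-significant byte first: 9F AB 97 AC BD 55 41 BB → 0x9FAB97ACBD5541BB.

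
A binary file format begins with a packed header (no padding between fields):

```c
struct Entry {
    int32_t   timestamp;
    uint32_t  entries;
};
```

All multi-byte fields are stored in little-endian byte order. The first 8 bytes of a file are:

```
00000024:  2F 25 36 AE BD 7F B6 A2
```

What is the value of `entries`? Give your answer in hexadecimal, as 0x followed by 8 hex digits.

`entries` follows `timestamp` (4 bytes), so it starts at byte offset 4 and occupies 4 bytes.
Bytes at offsets 4..7: BD 7F B6 A2.
Little-endian: lowest address holds the least-significant byte.
Reassemble most-significant byte first: A2 B6 7F BD → 0xA2B67FBD.

0xA2B67FBD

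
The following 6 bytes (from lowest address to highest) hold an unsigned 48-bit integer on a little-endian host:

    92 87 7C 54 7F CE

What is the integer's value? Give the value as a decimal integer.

227046273615762

In little-endian order the low byte comes first in memory.
Reassemble most-significant byte first: CE 7F 54 7C 87 92 → 0xCE7F547C8792.
0xCE7F547C8792 = 227046273615762.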